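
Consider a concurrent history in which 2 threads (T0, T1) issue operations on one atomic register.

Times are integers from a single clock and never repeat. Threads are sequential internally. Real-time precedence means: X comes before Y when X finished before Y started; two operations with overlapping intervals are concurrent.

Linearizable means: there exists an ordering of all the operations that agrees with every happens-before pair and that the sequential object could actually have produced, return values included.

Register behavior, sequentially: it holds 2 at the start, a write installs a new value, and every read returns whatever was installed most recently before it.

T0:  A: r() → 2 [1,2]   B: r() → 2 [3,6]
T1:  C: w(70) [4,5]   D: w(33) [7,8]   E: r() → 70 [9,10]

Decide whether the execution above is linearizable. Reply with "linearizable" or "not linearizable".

not linearizable

cut after 9 events: linearizable; cut after 10 events (E responds, time 10): not linearizable
no legal order exists: 2 real-time-consistent candidates over 5 completed atomic register operations, all rejected
take A, B, C, D, E: step 5 already fails, because E r() → 70 cannot occur there
take A, C, B, D, E: step 3 already fails, because B r() → 2 cannot occur there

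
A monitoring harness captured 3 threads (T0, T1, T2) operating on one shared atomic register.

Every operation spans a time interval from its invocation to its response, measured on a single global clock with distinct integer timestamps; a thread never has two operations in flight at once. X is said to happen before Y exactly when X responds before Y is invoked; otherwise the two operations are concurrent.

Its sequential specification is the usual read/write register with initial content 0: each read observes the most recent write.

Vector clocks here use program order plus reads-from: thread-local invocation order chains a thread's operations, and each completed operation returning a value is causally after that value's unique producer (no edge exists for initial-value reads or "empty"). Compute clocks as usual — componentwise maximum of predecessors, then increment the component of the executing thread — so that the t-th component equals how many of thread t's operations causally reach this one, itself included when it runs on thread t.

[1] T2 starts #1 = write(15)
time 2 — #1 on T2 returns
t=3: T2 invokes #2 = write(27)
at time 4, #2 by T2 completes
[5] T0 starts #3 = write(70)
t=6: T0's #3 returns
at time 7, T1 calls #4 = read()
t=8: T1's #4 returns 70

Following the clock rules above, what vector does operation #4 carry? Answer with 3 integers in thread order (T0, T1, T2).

(1, 1, 0)

VC(#1, invoked at 1): no causal predecessors; +1 on T2 → (0, 0, 1)
VC(#3, invoked at 5): no causal predecessors; +1 on T0 → (1, 0, 0)
from VC(#1)=(0, 0, 1), #2 (invoked 3) maxes components and bumps T2 → (0, 0, 2)
from VC(#3)=(1, 0, 0), #4 (invoked 7) maxes components and bumps T1 → (1, 1, 0)
target: VC(#4) = (1, 1, 0)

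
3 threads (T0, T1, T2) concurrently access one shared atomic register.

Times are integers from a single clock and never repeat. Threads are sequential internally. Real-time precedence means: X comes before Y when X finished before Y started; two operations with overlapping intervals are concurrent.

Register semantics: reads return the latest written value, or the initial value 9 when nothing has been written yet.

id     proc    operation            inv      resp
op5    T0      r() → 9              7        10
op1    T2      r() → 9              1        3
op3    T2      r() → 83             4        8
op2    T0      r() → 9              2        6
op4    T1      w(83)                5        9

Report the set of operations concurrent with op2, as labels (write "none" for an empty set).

op1, op3, op4

op2 spans [2,6]: anything still running between times 2 and 6 counts as concurrent
op1 [1,3]: concurrent
op3 [4,8]: concurrent
op4 [5,9]: concurrent
op5 [7,10]: after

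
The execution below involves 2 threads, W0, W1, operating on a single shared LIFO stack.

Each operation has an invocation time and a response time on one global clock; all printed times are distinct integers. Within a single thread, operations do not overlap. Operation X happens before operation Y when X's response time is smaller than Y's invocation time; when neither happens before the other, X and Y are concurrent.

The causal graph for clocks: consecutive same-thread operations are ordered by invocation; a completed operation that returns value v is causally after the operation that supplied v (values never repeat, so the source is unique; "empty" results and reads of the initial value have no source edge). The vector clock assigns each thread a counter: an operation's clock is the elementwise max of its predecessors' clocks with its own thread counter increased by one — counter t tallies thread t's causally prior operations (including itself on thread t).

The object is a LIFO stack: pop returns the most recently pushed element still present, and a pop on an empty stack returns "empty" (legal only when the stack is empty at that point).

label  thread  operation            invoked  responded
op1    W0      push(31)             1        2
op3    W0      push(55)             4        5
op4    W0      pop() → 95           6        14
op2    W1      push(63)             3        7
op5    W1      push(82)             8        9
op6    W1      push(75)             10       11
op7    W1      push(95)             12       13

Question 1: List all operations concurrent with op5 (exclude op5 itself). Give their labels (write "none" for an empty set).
Answer: op4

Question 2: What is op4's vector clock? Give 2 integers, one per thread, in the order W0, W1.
Answer: (3, 4)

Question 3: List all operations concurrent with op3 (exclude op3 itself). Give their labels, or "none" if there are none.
Answer: op2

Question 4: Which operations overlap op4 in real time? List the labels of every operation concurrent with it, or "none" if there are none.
Answer: op2, op5, op6, op7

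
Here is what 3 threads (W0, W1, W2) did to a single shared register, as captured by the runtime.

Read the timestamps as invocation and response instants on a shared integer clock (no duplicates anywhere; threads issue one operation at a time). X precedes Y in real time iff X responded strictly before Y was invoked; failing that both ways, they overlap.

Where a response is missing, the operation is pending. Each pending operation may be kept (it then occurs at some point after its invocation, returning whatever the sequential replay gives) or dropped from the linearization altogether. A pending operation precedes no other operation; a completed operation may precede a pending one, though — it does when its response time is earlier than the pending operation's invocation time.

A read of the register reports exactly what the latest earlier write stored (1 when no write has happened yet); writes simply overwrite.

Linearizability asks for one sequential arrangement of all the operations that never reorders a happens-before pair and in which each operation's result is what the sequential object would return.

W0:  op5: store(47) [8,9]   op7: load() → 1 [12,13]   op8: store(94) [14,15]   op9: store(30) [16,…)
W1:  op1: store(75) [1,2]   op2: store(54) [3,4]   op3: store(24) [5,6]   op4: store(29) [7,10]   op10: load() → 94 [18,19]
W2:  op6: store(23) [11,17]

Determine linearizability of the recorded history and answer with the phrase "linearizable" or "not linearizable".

not linearizable

the violation lands at event 13, op7's response at time 13: events 1..12 linearize, events 1..13 do not
the 6 completed operations admit 2 real-time orders; each fails the register replay
include/drop combinations of the 1 pending operation (op6) were all tried; none helps
one such order, op1, op2, op3, op4, op5, op7 (pending dropped), breaks at step 6 where op7 load() → 1 is illegal
one such order, op1, op2, op3, op5, op4, op7 (pending dropped), breaks at step 6 where op7 load() → 1 is illegal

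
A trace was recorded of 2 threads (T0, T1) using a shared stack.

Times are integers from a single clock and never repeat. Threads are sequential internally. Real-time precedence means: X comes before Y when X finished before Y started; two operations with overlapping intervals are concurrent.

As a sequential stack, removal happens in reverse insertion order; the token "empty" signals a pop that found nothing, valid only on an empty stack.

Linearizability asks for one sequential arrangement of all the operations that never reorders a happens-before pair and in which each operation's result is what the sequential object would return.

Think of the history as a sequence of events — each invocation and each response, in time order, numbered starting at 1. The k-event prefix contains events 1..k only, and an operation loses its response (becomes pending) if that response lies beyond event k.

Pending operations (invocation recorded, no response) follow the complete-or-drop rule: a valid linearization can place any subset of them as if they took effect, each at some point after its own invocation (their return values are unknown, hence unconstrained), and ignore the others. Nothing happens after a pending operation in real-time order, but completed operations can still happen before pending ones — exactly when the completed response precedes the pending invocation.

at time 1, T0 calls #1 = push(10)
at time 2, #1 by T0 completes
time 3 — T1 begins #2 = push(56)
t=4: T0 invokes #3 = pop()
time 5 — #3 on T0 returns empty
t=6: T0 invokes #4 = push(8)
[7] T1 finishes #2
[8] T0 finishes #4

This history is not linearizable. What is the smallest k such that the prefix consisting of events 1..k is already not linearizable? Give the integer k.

5

events 1..4 are still linearizable — one witness is #1:
1. #1 push(10), leaving stack <10>
adding event 5 (#3 responds at 5) leaves no legal real-time order
every completion of the 1 pending operation (#2) was checked; none linearizes
e.g. #1, #3 (pending dropped): illegal at step 2, since #3 pop() → empty cannot apply there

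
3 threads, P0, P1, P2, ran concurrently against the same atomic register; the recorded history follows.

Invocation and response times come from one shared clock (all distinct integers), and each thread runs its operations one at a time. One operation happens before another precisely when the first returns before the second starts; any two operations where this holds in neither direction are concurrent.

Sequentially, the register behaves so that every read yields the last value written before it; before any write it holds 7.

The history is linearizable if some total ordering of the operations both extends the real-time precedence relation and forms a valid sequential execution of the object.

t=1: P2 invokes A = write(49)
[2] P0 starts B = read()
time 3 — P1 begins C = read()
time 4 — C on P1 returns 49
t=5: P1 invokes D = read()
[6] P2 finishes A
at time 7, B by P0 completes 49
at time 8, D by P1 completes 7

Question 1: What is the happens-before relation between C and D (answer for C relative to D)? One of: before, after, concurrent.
before

C spans [3,4], D spans [5,8]
resp(C)=4 < inv(D)=5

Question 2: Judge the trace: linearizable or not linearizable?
not linearizable

cut after 7 events: linearizable; cut after 8 events (D responds, time 8): not linearizable
4 completed operations, 12 real-time-consistent orders — every atomic register replay fails
take A, B, C, D: step 4 already fails, because D read() → 7 cannot occur there
take A, C, B, D: step 4 already fails, because D read() → 7 cannot occur there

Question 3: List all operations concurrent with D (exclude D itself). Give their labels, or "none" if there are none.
A, B

D spans [5,8]; an op avoiding the whole window 5..8 is ordered, any other is concurrent
A [1,6]: concurrent
B [2,7]: concurrent
C [3,4]: before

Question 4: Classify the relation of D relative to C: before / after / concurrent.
after

D spans [5,8], C spans [3,4]
resp(C)=4 < inv(D)=5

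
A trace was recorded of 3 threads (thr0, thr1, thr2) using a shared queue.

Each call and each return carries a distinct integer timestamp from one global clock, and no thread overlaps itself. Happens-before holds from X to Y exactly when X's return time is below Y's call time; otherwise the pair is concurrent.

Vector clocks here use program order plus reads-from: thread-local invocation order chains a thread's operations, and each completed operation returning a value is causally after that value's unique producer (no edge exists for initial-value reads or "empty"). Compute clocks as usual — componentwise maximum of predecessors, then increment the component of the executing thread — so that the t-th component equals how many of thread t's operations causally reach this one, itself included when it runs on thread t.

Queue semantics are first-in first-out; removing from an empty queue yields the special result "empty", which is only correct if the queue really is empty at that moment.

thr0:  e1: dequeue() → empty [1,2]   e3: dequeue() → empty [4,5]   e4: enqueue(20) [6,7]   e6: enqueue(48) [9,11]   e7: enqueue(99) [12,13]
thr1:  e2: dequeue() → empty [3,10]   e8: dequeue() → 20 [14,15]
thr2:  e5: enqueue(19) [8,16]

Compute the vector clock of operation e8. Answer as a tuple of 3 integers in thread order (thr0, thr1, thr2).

(3, 2, 0)

root op e5, invoked 8: fresh clock plus thr2's own tick → (0, 0, 1)
root op e2, invoked 3: fresh clock plus thr1's own tick → (0, 1, 0)
root op e1, invoked 1: fresh clock plus thr0's own tick → (1, 0, 0)
from VC(e1)=(1, 0, 0), e3 (invoked 4) maxes components and bumps thr0 → (2, 0, 0)
from VC(e3)=(2, 0, 0), e4 (invoked 6) maxes components and bumps thr0 → (3, 0, 0)
from VC(e4)=(3, 0, 0), e6 (invoked 9) maxes components and bumps thr0 → (4, 0, 0)
from VC(e2)=(0, 1, 0), VC(e4)=(3, 0, 0), e8 (invoked 14) maxes components and bumps thr1 → (3, 2, 0)
from VC(e6)=(4, 0, 0), e7 (invoked 12) maxes components and bumps thr0 → (5, 0, 0)
target: VC(e8) = (3, 2, 0)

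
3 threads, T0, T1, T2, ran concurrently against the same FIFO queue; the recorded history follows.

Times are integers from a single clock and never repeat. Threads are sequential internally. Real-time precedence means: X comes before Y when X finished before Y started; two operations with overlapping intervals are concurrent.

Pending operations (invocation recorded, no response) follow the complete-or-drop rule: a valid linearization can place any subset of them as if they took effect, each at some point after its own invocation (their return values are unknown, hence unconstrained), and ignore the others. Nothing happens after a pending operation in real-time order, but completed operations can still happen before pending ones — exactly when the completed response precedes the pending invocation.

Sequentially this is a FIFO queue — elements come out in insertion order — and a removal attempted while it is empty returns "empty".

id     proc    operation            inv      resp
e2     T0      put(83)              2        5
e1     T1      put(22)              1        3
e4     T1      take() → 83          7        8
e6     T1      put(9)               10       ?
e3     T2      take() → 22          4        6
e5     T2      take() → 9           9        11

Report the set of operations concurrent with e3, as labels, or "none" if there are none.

e2

e3 spans [4,6]: anything still running between times 4 and 6 counts as concurrent
e1 [1,3]: before
e2 [2,5]: concurrent
e4 [7,8]: after
e5 [9,11]: after
e6 [10,…): after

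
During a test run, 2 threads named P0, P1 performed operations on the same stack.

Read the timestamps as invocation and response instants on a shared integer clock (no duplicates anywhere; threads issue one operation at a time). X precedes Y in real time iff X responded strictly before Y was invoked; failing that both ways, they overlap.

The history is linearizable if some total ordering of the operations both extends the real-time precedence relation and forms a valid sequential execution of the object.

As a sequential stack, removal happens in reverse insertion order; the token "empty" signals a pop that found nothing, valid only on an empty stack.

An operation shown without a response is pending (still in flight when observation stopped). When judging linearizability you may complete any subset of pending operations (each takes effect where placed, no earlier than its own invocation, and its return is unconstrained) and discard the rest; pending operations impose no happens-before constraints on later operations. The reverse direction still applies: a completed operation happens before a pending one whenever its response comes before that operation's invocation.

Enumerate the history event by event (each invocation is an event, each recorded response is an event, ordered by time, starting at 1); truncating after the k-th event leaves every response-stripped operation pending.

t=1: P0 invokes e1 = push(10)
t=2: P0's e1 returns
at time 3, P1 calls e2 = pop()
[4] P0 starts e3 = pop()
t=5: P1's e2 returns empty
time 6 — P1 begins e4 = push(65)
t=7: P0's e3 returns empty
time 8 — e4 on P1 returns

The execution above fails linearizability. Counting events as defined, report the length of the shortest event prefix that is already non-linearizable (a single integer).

events 1..6 are still linearizable — one witness is e1, e3, e2:
1. e1 push(10), leaving stack <10>
2. e3 pop() (pending, included), leaving stack <>
3. e2 pop() → empty, leaving stack <>
adding event 7 (e3 responds at 7) leaves no legal real-time order
completion choices over the 1 pending operation (e4) were checked; none helps
e.g. e1, e2, e3 (pending dropped): illegal at step 2, since e2 pop() → empty cannot apply there
e.g. e1, e3, e2 (pending dropped): illegal at step 2, since e3 pop() → empty cannot apply there

7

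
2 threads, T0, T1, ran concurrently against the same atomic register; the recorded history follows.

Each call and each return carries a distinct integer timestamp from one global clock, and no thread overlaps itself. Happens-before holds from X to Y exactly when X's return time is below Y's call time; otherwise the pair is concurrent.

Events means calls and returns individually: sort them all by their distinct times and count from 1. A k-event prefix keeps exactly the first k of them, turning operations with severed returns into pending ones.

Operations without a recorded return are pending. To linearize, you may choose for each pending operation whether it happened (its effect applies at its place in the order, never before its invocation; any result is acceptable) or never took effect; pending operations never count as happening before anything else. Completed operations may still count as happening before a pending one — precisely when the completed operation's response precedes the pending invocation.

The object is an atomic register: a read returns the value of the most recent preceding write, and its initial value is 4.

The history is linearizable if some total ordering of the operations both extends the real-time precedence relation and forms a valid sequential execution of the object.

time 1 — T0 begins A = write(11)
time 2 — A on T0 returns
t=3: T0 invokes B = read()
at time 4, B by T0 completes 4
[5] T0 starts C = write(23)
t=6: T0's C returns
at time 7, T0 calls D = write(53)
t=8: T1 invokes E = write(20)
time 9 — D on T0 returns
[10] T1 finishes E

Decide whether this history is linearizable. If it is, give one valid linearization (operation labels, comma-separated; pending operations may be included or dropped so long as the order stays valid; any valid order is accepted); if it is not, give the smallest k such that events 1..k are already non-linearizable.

not linearizable — minimal violating prefix: 4 events

cut after 3 events: linearizable; cut after 4 events (B responds, time 4): not linearizable
exhaustive check: the 2 completed atomic register ops admit one real-time order; illegal
e.g. A, B: illegal at step 2, since B read() → 4 cannot apply there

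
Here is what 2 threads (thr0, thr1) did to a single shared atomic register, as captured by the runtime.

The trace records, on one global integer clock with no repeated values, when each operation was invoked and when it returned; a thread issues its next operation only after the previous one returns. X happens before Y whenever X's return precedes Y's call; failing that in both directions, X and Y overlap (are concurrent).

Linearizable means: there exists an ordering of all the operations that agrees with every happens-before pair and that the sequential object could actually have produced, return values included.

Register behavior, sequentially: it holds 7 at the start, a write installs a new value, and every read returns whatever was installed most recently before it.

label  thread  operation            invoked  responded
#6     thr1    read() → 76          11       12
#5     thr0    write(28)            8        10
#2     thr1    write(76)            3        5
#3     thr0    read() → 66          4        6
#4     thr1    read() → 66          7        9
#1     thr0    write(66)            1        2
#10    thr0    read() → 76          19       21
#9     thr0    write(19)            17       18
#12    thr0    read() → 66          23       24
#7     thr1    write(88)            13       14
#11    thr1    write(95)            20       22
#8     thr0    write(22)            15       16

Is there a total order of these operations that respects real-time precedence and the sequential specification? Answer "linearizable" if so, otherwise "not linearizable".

already the first 9 events (up to #4's response at time 9) admit no linearization; the first 8 still do
2 orders of the 4 completed atomic register ops respect real time; none is legal
including or dropping the 1 pending operation (#5) in any combination fails
e.g. #1, #2, #3, #4 (pending dropped): illegal at step 3, since #3 read() → 66 cannot apply there
e.g. #1, #3, #2, #4 (pending dropped): illegal at step 4, since #4 read() → 66 cannot apply there

not linearizable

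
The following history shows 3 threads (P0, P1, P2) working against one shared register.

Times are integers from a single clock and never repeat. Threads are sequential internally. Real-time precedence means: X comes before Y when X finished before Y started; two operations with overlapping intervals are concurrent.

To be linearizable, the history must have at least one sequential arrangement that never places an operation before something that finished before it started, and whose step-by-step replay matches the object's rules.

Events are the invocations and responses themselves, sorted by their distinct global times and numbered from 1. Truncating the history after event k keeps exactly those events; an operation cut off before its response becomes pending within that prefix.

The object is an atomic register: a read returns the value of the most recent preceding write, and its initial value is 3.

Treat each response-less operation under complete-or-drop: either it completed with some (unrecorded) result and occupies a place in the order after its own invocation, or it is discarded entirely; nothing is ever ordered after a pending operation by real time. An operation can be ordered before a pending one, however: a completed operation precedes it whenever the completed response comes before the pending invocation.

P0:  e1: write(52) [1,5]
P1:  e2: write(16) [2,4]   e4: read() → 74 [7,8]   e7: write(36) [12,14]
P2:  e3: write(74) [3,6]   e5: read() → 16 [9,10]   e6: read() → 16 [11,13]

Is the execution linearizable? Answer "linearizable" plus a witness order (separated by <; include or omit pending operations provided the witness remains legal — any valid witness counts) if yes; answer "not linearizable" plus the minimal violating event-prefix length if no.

the violation lands at event 10, e5's response at time 10: events 1..9 linearize, events 1..10 do not
every one of the 6 real-time-consistent orders over 5 completed register ops fails the sequential spec
sample order e1, e2, e3, e4, e5 stalls at step 5 — e5 read() → 16 has no legal effect
sample order e1, e3, e2, e4, e5 stalls at step 4 — e4 read() → 74 has no legal effect

not linearizable — minimal violating prefix: 10 events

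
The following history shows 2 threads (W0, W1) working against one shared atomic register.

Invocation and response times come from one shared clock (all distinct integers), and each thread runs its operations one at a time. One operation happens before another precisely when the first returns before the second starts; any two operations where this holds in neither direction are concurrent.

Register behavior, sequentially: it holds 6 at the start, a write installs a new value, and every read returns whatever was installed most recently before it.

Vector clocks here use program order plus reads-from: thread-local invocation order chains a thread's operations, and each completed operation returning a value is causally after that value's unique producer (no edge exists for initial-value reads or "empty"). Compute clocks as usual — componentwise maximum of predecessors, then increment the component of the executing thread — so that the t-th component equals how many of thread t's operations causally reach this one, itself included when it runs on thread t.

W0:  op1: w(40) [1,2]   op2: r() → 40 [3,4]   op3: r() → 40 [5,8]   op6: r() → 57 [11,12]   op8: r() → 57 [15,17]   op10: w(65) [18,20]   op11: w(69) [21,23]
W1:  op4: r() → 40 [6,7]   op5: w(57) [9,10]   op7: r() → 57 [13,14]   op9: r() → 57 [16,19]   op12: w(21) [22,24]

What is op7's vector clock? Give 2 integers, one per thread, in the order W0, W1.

VC(op1, invoked at 1): no causal predecessors; +1 on W0 → (1, 0)
op4 (invocation 6): componentwise max over VC(op1)=(1, 0), +1 at W1, giving (1, 1)
op2 (invocation 3): componentwise max over VC(op1)=(1, 0), +1 at W0, giving (2, 0)
op5 (invocation 9): componentwise max over VC(op4)=(1, 1), +1 at W1, giving (1, 2)
op3 (invocation 5): componentwise max over VC(op1)=(1, 0), VC(op2)=(2, 0), +1 at W0, giving (3, 0)
op7 (invocation 13): componentwise max over VC(op5)=(1, 2), +1 at W1, giving (1, 3)
op9 (invocation 16): componentwise max over VC(op5)=(1, 2), VC(op7)=(1, 3), +1 at W1, giving (1, 4)
op12 (invocation 22): componentwise max over VC(op9)=(1, 4), +1 at W1, giving (1, 5)
op6 (invocation 11): componentwise max over VC(op3)=(3, 0), VC(op5)=(1, 2), +1 at W0, giving (4, 2)
op8 (invocation 15): componentwise max over VC(op5)=(1, 2), VC(op6)=(4, 2), +1 at W0, giving (5, 2)
op10 (invocation 18): componentwise max over VC(op8)=(5, 2), +1 at W0, giving (6, 2)
op11 (invocation 21): componentwise max over VC(op10)=(6, 2), +1 at W0, giving (7, 2)
target: VC(op7) = (1, 3)

(1, 3)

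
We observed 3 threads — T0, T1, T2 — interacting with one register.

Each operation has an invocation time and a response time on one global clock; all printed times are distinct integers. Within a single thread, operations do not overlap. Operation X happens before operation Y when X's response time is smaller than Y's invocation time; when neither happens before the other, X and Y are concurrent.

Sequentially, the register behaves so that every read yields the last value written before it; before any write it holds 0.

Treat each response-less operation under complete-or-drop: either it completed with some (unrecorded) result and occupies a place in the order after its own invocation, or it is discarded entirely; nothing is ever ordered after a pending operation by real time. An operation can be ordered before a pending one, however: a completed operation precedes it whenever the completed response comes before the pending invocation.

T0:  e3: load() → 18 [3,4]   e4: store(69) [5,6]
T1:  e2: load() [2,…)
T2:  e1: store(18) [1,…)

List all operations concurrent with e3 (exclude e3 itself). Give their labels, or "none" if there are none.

e1, e2

e3 runs from 3 to 4; window-overlapping ops are concurrent
e1 [1,…): concurrent
e2 [2,…): concurrent
e4 [5,6]: after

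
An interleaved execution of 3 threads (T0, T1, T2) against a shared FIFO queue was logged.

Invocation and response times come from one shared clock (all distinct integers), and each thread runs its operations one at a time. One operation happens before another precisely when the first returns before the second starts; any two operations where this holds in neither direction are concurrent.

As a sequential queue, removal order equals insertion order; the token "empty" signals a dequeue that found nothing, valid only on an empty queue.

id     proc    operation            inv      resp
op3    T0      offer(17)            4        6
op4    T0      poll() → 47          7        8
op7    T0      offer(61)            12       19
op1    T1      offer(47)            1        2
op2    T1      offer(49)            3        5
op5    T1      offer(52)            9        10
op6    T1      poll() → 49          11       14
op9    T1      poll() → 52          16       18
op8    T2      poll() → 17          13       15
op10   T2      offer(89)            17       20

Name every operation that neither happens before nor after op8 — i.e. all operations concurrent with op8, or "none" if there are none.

overlap test against op8 [13,15]: concurrent iff the interval meets 13..15
op1 [1,2]: before
op2 [3,5]: before
op3 [4,6]: before
op4 [7,8]: before
op5 [9,10]: before
op6 [11,14]: concurrent
op7 [12,19]: concurrent
op9 [16,18]: after
op10 [17,20]: after

op6, op7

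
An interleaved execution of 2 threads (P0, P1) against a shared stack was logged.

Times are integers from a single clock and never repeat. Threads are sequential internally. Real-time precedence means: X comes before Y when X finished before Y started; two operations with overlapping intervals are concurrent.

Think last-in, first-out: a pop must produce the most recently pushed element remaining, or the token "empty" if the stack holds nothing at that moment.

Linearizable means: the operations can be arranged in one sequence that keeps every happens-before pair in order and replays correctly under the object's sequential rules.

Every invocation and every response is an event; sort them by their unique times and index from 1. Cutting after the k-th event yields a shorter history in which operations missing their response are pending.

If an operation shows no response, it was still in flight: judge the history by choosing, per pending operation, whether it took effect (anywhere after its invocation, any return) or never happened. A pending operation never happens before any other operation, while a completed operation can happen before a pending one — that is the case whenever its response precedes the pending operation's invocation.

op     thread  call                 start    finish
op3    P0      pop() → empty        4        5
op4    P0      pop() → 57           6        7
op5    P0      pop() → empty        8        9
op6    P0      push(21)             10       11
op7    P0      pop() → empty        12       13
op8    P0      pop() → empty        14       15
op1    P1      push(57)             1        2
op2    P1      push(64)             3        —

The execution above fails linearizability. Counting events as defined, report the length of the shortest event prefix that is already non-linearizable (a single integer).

5

a valid linearization of events 1..4 exists, for instance op1:
step 1: op1 push(57) — stack <57>
with event 5 included (op3 responding at time 5), all real-time-consistent orders fail
every completion of the 1 pending operation (op2) was checked; none linearizes
for example op1, op3 (pending dropped) fails at step 2: op3 pop() → empty is not legal there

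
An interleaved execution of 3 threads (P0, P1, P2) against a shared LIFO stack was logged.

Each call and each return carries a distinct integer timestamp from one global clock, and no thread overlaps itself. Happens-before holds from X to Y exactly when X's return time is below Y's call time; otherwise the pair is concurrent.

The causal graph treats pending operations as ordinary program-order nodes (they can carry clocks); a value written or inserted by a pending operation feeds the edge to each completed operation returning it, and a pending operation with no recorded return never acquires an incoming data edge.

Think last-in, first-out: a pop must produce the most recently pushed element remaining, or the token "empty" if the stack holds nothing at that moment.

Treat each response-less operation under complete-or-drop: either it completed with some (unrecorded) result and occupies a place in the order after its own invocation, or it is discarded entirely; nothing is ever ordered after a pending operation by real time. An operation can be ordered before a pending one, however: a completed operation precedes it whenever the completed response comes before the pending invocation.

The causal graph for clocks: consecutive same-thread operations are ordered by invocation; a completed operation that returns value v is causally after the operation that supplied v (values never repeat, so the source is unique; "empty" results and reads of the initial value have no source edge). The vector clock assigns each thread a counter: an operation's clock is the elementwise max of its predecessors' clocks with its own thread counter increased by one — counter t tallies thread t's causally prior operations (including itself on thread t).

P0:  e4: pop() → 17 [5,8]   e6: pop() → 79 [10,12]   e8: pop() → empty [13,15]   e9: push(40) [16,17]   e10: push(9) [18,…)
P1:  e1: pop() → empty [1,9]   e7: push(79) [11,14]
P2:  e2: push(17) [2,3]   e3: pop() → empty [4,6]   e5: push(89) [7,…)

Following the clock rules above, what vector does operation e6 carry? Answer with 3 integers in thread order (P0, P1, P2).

(2, 2, 1)

VC(e2, invoked at 2): no causal predecessors; +1 on P2 → (0, 0, 1)
VC(e1, invoked at 1): no causal predecessors; +1 on P1 → (0, 1, 0)
invoked at 4, e3 merges VC(e2)=(0, 0, 1) and bumps P2's slot → (0, 0, 2)
invoked at 11, e7 merges VC(e1)=(0, 1, 0) and bumps P1's slot → (0, 2, 0)
invoked at 5, e4 merges VC(e2)=(0, 0, 1) and bumps P0's slot → (1, 0, 1)
invoked at 7, e5 merges VC(e3)=(0, 0, 2) and bumps P2's slot → (0, 0, 3)
invoked at 10, e6 merges VC(e4)=(1, 0, 1), VC(e7)=(0, 2, 0) and bumps P0's slot → (2, 2, 1)
invoked at 13, e8 merges VC(e6)=(2, 2, 1) and bumps P0's slot → (3, 2, 1)
invoked at 16, e9 merges VC(e8)=(3, 2, 1) and bumps P0's slot → (4, 2, 1)
invoked at 18, e10 merges VC(e9)=(4, 2, 1) and bumps P0's slot → (5, 2, 1)
target: VC(e6) = (2, 2, 1)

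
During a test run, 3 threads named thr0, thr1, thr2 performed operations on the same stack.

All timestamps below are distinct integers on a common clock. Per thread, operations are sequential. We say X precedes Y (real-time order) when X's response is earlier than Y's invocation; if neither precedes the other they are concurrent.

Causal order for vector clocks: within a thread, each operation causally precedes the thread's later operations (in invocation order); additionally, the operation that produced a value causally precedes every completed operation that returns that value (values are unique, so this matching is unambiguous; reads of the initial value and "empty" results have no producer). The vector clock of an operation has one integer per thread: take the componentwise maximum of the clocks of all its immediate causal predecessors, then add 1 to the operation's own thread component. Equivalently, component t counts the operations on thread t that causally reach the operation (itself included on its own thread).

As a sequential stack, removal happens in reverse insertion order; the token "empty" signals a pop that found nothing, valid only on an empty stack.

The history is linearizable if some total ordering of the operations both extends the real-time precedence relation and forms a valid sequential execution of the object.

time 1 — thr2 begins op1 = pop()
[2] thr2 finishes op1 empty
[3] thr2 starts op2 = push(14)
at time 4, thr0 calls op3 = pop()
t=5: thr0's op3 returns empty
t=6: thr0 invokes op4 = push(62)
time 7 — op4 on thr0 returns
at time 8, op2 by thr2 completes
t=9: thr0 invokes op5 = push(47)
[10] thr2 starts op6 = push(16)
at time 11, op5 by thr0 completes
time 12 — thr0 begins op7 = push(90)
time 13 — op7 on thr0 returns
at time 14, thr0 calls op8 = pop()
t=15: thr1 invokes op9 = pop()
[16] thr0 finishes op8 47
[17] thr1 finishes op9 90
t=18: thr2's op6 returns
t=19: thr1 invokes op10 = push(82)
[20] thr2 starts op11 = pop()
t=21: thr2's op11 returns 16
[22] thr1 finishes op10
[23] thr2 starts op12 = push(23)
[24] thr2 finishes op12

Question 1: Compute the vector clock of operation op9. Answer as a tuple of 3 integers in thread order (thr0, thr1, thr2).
VC(op1, invoked at 1): no causal predecessors; +1 on thr2 → (0, 0, 1)
VC(op3, invoked at 4): no causal predecessors; +1 on thr0 → (1, 0, 0)
op2, invoked 3, takes VC(op1)=(0, 0, 1) under max, adds 1 for thr2 → (0, 0, 2)
op4, invoked 6, takes VC(op3)=(1, 0, 0) under max, adds 1 for thr0 → (2, 0, 0)
op6, invoked 10, takes VC(op2)=(0, 0, 2) under max, adds 1 for thr2 → (0, 0, 3)
op5, invoked 9, takes VC(op4)=(2, 0, 0) under max, adds 1 for thr0 → (3, 0, 0)
op11, invoked 20, takes VC(op6)=(0, 0, 3) under max, adds 1 for thr2 → (0, 0, 4)
op7, invoked 12, takes VC(op5)=(3, 0, 0) under max, adds 1 for thr0 → (4, 0, 0)
op12, invoked 23, takes VC(op11)=(0, 0, 4) under max, adds 1 for thr2 → (0, 0, 5)
op9, invoked 15, takes VC(op7)=(4, 0, 0) under max, adds 1 for thr1 → (4, 1, 0)
op8, invoked 14, takes VC(op5)=(3, 0, 0), VC(op7)=(4, 0, 0) under max, adds 1 for thr0 → (5, 0, 0)
op10, invoked 19, takes VC(op9)=(4, 1, 0) under max, adds 1 for thr1 → (4, 2, 0)
target: VC(op9) = (4, 1, 0)

(4, 1, 0)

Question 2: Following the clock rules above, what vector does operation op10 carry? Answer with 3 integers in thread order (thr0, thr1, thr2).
op1 (invocation 1): nothing precedes it; thr2's component alone gives (0, 0, 1)
op3 (invocation 4): nothing precedes it; thr0's component alone gives (1, 0, 0)
VC(op2, invoked at 3): max of VC(op1)=(0, 0, 1), then +1 on thread thr2 → (0, 0, 2)
VC(op4, invoked at 6): max of VC(op3)=(1, 0, 0), then +1 on thread thr0 → (2, 0, 0)
VC(op6, invoked at 10): max of VC(op2)=(0, 0, 2), then +1 on thread thr2 → (0, 0, 3)
VC(op5, invoked at 9): max of VC(op4)=(2, 0, 0), then +1 on thread thr0 → (3, 0, 0)
VC(op11, invoked at 20): max of VC(op6)=(0, 0, 3), then +1 on thread thr2 → (0, 0, 4)
VC(op7, invoked at 12): max of VC(op5)=(3, 0, 0), then +1 on thread thr0 → (4, 0, 0)
VC(op12, invoked at 23): max of VC(op11)=(0, 0, 4), then +1 on thread thr2 → (0, 0, 5)
VC(op9, invoked at 15): max of VC(op7)=(4, 0, 0), then +1 on thread thr1 → (4, 1, 0)
VC(op8, invoked at 14): max of VC(op5)=(3, 0, 0), VC(op7)=(4, 0, 0), then +1 on thread thr0 → (5, 0, 0)
VC(op10, invoked at 19): max of VC(op9)=(4, 1, 0), then +1 on thread thr1 → (4, 2, 0)
target: VC(op10) = (4, 2, 0)

(4, 2, 0)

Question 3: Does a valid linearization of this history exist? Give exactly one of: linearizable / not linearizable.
one valid linearization: op1, op3, op2, op4, op5, op7, op9, op8, op6, op11, op10, op12
step 1: op1 pop() → empty — stack <>
step 2: op3 pop() → empty — stack <>
step 3: op2 push(14) — stack <14>
step 4: op4 push(62) — stack <14,62>
step 5: op5 push(47) — stack <14,62,47>
step 6: op7 push(90) — stack <14,62,47,90>
step 7: op9 pop() → 90 — stack <14,62,47>
step 8: op8 pop() → 47 — stack <14,62>
step 9: op6 push(16) — stack <14,62,16>
step 10: op11 pop() → 16 — stack <14,62>
step 11: op10 push(82) — stack <14,62,82>
step 12: op12 push(23) — stack <14,62,82,23>

linearizable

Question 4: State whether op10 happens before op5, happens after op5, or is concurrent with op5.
op10 spans [19,22], op5 spans [9,11]
resp(op5)=11 < inv(op10)=19

after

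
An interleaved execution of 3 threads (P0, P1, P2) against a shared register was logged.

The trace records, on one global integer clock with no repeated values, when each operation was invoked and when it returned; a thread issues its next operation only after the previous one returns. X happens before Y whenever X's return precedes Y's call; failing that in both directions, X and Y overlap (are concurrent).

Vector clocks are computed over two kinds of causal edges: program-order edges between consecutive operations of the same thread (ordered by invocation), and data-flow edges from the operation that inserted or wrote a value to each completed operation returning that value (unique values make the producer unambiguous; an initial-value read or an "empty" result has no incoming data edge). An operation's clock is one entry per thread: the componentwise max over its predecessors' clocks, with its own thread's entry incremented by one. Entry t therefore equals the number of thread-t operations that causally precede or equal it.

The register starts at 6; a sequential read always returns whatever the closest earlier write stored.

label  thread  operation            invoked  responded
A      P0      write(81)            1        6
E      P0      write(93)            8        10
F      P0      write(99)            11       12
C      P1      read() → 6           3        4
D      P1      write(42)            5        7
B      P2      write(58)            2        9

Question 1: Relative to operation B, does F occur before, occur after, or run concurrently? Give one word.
F spans [11,12], B spans [2,9]
resp(B)=9 < inv(F)=11

after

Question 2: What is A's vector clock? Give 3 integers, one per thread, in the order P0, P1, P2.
VC(B, invoked at 2): no causal predecessors; +1 on P2 → (0, 0, 1)
VC(C, invoked at 3): no causal predecessors; +1 on P1 → (0, 1, 0)
VC(A, invoked at 1): no causal predecessors; +1 on P0 → (1, 0, 0)
VC(D, invoked at 5): max of VC(C)=(0, 1, 0), then +1 on thread P1 → (0, 2, 0)
VC(E, invoked at 8): max of VC(A)=(1, 0, 0), then +1 on thread P0 → (2, 0, 0)
VC(F, invoked at 11): max of VC(E)=(2, 0, 0), then +1 on thread P0 → (3, 0, 0)
target: VC(A) = (1, 0, 0)

(1, 0, 0)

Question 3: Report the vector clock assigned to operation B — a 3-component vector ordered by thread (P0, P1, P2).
B, invoked 2, has no incoming edges; only P2's bump applies → (0, 0, 1)
C, invoked 3, has no incoming edges; only P1's bump applies → (0, 1, 0)
A, invoked 1, has no incoming edges; only P0's bump applies → (1, 0, 0)
D, invoked 5, takes VC(C)=(0, 1, 0) under max, adds 1 for P1 → (0, 2, 0)
E, invoked 8, takes VC(A)=(1, 0, 0) under max, adds 1 for P0 → (2, 0, 0)
F, invoked 11, takes VC(E)=(2, 0, 0) under max, adds 1 for P0 → (3, 0, 0)
target: VC(B) = (0, 0, 1)

(0, 0, 1)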